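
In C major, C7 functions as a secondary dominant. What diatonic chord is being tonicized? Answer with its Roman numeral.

The chord is a dominant seventh chord on C.
A dominant resolves down a perfect fifth: C → F. In C major, F is scale degree 4, i.e. IV.

IV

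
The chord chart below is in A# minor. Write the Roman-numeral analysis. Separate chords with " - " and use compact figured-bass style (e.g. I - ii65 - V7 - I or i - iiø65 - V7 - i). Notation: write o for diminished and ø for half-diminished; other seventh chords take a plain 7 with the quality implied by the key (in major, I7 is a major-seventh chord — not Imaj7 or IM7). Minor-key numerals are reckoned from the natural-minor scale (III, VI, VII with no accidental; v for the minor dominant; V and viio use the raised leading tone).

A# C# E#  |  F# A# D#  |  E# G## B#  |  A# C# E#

i - iv6 - V - i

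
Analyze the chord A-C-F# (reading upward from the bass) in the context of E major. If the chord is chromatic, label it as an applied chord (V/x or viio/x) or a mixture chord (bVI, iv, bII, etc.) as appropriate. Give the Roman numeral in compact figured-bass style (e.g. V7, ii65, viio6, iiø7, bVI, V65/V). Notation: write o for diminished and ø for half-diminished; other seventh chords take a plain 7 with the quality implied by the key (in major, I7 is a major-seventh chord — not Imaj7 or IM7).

The pitches F#-A-C form a diminished triad rooted on F#.
F# is the second degree of E major. This is the diminished supertonic triad, borrowed from the parallel minor.
With A in the bass the chord is in first inversion, so the figured bass is 6.

iio6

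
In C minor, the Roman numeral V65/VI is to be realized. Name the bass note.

G

The applied chord V65/VI is rooted on Eb: Eb-G-Bb-Db.
The figure 65 means first inversion — the third is in the bass.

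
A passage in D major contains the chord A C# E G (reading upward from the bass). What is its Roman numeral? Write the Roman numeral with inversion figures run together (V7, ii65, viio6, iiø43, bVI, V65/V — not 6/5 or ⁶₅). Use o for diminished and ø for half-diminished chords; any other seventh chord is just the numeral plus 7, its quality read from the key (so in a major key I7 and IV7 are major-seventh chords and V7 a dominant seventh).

Stacked in thirds the chord is A-C#-E-G: a dominant seventh chord on A.
In D major, A is the dominant; the diatonic dominant seventh chord there is V7.

V7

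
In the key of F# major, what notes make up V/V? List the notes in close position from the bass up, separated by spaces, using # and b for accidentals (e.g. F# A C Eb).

G# B# D#

The slash means an applied dominant: we want the dominant of V. In F# major, V is C# major, and its dominant is built on G#.
Building a major triad on G# gives G#-B#-D#.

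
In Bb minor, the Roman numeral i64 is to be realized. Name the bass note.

F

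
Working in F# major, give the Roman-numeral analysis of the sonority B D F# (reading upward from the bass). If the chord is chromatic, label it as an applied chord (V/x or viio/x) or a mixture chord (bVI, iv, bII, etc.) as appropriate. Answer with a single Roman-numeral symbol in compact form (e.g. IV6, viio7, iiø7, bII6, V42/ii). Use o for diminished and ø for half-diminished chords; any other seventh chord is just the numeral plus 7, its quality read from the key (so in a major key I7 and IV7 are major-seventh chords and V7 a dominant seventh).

The pitches B-D-F# form a minor triad rooted on B.
B is the fourth degree of F# major. This is the minor subdominant, borrowed from the parallel minor.

iv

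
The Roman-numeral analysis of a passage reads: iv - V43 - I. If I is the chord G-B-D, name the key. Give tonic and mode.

I is given as G-B-D — a major triad with root G.
If G is scale degree 1 and the mode makes that degree carry a major triad, the tonic is G and the mode is major.

G major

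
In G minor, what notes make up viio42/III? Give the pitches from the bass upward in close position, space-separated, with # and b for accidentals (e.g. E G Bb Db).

Gb A C Eb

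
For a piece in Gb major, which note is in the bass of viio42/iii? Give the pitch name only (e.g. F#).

The applied chord viio42/iii is rooted on A: A-C-Eb-Gb.
The figure 42 means third inversion — the seventh is in the bass.

Gb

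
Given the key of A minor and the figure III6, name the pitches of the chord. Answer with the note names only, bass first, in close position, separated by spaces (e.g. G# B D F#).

In A minor, scale degree 3 is C, and the diatonic chord built there is a major triad.
That chord is spelled C-E-G.
With the 6 figure the chord is in first inversion; from the bass E upward in close position it reads E-G-C.

E G C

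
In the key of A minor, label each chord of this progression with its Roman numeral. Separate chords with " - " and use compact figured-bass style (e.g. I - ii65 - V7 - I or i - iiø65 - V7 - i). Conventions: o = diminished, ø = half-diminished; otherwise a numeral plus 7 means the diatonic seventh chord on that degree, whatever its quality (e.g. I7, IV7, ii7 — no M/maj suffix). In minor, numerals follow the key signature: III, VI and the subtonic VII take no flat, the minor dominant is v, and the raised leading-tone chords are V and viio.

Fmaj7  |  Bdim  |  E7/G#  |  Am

VI7 - iio - V65 - i

Fmaj7: root F is the submediant; major seventh chord there is VI7.
Bdim: root B is the supertonic; diminished triad there is iio.
E7/G#: dominant seventh chord on E = scale degree 5 → V65.
Am has root A, degree 1 in A minor, so i.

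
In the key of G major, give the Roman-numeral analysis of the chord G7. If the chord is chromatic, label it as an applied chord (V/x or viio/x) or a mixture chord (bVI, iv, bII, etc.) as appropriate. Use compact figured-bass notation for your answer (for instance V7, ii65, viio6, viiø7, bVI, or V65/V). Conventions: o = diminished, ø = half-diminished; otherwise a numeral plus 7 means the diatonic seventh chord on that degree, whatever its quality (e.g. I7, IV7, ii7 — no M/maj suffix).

The pitches G-B-D-F form a dominant seventh chord rooted on G.
G is not a diatonic chord root with this quality in G major, but it lies a perfect fifth above C (IV), so the chord functions as an applied dominant of IV.

V7/IV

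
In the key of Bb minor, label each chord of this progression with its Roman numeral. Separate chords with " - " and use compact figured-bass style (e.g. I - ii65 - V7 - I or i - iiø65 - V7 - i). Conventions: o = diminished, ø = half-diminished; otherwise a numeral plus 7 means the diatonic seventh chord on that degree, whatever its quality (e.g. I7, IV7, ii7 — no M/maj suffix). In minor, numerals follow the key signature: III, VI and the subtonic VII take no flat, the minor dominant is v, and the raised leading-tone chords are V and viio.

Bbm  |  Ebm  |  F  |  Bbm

i - iv - V - i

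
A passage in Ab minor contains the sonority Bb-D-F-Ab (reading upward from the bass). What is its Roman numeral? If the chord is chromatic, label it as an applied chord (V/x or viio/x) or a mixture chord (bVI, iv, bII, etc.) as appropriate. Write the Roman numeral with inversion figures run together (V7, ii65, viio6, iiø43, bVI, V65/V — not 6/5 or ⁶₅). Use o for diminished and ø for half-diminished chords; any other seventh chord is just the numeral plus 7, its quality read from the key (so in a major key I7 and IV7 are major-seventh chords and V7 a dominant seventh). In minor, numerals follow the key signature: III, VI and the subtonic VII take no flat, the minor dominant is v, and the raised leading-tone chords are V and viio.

V7/V

The pitches Bb-D-F-Ab form a dominant seventh chord rooted on Bb.
Bb is not a diatonic chord root with this quality in Ab minor, but it lies a perfect fifth above Eb (V), so the chord functions as an applied dominant of V.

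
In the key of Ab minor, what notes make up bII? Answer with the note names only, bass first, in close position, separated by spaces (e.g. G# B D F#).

Bbb Db Fb

Scale degree 2 in Ab minor is Bb; lowering it a half step gives Bbb. bII is the Neapolitan chord — a major triad on the lowered second degree.
So the chord is Bbb-Db-Fb, a major triad.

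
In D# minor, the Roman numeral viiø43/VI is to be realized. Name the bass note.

E

The applied chord viiø43/VI is rooted on A#: A#-C#-E-G#.
The figure 43 means second inversion — the fifth is in the bass.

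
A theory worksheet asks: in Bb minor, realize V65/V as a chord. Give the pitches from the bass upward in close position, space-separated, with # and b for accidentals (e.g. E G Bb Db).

The slash means an applied dominant: we want the dominant of V. In Bb minor, V is F major, and its dominant is built on C.
Building a dominant seventh chord on C gives C-E-G-Bb.
With the 65 figure the chord is in first inversion; from the bass E upward in close position it reads E-G-Bb-C.

E G Bb C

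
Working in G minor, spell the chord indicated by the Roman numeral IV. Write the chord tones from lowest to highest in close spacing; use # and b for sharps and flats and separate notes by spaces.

IV is the major subdominant, borrowed from the parallel major. In G minor that root is C.
So the chord is C-E-G, a major triad.

C E G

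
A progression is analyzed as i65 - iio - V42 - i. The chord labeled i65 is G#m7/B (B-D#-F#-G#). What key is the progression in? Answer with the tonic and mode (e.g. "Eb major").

G# minor

i65 is given as B-D#-F#-G# — a minor seventh chord with root G#.
If G# is scale degree 1 and the mode makes that degree carry a minor seventh chord, the tonic is G# and the mode is minor.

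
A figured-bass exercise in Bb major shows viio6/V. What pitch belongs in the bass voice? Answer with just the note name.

G

The applied chord viio6/V is rooted on E: E-G-Bb.
The figure 6 means first inversion — the third is in the bass.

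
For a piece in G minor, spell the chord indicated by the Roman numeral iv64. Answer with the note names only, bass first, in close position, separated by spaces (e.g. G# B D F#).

G C Eb

In G minor, the subdominant is C, and the diatonic chord built there is a minor triad.
Stacking thirds from C gives C-Eb-G.
With the 64 figure the chord is in second inversion; from the bass G upward in close position it reads G-C-Eb.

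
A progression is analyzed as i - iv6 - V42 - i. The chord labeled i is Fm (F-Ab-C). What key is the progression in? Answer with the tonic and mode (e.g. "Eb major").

The chord Fm is a minor triad rooted on F; its label is i.
If F is scale degree 1 and the mode makes that degree carry a minor triad, the tonic is F and the mode is minor.

F minor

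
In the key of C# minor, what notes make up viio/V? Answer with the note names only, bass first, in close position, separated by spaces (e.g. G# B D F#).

F## A# C#

viio/V is a secondary leading-tone chord. The target V is G# in C# minor; the applied chord is rooted a semitone below, on F##.
Building a diminished triad on F## gives F##-A#-C#.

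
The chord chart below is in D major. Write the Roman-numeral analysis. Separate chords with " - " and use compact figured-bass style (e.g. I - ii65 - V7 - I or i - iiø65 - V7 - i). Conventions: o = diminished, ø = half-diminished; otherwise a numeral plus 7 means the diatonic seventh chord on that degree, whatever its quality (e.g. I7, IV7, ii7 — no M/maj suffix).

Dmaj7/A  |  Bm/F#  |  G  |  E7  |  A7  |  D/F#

I43 - vi64 - IV - V7/V - V7 - I6

Dmaj7/A has root D, degree 1 in D major, so I43.
Bm/F#: root B is the submediant; minor triad there is vi64.
G has root G, degree 4 in D major, so IV.
E7: chromatic; E is V of V, so V7/V.
A7: root A is the dominant; dominant seventh chord there is V7.
D/F#: major triad on D = scale degree 1 → I6.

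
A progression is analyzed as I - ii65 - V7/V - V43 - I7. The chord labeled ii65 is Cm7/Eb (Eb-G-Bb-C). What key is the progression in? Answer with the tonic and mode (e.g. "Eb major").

Bb major

ii65 is given as Eb-G-Bb-C — a minor seventh chord with root C.
If C is scale degree 2 and the mode makes that degree carry a minor seventh chord, the tonic is Bb and the mode is major.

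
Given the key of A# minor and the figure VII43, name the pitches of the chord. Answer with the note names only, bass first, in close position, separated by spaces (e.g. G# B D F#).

D# F# G# B#

In A# minor, the seventh degree is G#, and the diatonic chord built there is a dominant seventh chord.
Stacking thirds from G# gives G#-B#-D#-F#.
With the 43 figure the chord is in second inversion; from the bass D# upward in close position it reads D#-F#-G#-B#.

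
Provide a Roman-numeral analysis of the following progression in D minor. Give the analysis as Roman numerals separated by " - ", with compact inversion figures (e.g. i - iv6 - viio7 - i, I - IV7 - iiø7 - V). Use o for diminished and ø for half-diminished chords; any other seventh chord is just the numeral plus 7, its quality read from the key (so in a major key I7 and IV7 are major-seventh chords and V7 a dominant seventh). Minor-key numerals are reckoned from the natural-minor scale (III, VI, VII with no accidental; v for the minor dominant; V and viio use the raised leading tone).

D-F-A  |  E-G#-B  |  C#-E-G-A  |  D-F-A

D-F-A: minor triad on D = scale degree 1 → i.
E-G#-B: chromatic; E is V of V, so V/V.
C#-E-G-A: dominant seventh chord on A = scale degree 5 → V65.
D-F-A: root D is the tonic; minor triad there is i.

i - V/V - V65 - i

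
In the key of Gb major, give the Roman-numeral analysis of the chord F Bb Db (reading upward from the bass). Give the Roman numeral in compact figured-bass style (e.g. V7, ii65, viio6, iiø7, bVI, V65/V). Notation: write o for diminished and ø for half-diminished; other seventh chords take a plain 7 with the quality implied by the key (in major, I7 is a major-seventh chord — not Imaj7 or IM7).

Stacked in thirds the chord is Bb-Db-F: a minor triad on Bb.
In Gb major, Bb is the mediant; the diatonic minor triad there is iii.
With F in the bass the chord is in second inversion, so the figured bass is 64.

iii64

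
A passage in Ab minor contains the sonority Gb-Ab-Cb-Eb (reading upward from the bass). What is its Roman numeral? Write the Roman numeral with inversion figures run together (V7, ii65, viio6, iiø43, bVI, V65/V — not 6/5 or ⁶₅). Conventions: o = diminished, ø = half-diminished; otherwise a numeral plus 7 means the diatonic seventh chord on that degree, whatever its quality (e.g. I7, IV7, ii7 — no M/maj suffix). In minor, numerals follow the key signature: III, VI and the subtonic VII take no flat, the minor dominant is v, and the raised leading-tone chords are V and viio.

i42

Stacked in thirds the chord is Ab-Cb-Eb-Gb: a minor seventh chord on Ab.
In Ab minor, Ab is the tonic; the diatonic minor seventh chord there is i7.
With Gb in the bass the chord is in third inversion, so the figured bass is 42.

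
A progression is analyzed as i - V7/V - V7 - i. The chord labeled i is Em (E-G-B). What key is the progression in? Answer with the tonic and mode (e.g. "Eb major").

The chord Em is a minor triad rooted on E; its label is i.
If E is scale degree 1 and the mode makes that degree carry a minor triad, the tonic is E and the mode is minor.

E minor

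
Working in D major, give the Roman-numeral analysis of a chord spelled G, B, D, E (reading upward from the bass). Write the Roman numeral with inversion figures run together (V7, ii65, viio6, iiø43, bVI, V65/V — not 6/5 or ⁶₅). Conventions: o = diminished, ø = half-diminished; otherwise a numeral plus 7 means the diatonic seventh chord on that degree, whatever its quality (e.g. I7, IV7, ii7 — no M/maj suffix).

The pitches E-G-B-D form a minor seventh chord rooted on E.
E is scale degree 2 in D major, and a minor seventh chord on that degree is written ii7.
With G in the bass the chord is in first inversion, so the figured bass is 65.

ii65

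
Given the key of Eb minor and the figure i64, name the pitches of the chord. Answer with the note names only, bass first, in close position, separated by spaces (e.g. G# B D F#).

The numeral's case and figure indicate a minor triad. In Eb minor its root, the tonic, is Eb.
That chord is spelled Eb-Gb-Bb.
With the 64 figure the chord is in second inversion; from the bass Bb upward in close position it reads Bb-Eb-Gb.

Bb Eb Gb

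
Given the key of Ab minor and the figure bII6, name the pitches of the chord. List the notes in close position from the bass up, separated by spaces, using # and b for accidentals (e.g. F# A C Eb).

Db Fb Bbb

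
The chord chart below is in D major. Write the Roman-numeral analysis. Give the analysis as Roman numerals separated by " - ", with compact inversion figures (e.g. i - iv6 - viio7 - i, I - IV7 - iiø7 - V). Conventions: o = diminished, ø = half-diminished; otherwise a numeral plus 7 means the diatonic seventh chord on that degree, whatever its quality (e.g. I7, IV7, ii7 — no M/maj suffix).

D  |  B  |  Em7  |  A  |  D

D: major triad on D = scale degree 1 → I.
B is the secondary dominant of ii (major triad on B): V/ii.
Em7 has root E, degree 2 in D major, so ii7.
A has root A, degree 5 in D major, so V.
D: root D is the tonic; major triad there is I.

I - V/ii - ii7 - V - I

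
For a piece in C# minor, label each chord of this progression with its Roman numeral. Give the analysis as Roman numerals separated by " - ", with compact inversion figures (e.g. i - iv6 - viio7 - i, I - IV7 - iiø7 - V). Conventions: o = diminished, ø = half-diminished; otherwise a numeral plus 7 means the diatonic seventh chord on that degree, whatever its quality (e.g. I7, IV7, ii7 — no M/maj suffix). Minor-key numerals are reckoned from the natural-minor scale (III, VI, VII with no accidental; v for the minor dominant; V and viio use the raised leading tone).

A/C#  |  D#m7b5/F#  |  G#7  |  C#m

A/C# has root A, degree 6 in C# minor, so VI6.
D#m7b5/F#: half-diminished seventh chord on D# = scale degree 2 → iiø65.
G#7 has root G#, degree 5 in C# minor, so V7.
C#m: root C# is the tonic; minor triad there is i.

VI6 - iiø65 - V7 - i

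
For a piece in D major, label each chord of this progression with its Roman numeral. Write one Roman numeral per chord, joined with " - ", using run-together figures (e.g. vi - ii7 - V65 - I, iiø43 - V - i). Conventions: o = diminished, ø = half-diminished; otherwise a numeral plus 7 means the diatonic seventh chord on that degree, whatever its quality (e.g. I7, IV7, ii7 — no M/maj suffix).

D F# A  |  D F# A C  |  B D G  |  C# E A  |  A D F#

I - V7/IV - IV6 - V6 - I64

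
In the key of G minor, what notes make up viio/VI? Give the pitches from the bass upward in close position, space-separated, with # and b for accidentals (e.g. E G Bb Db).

The slash marks an applied leading-tone chord: viio of VI. In G minor, VI is Eb, so the leading tone to it is D, a half step below.
Building a diminished triad on D gives D-F-Ab.

D F Ab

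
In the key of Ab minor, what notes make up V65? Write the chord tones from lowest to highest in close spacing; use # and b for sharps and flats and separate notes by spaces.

In Ab minor, scale degree 5 is Eb. The dominant is major (leading tone raised), so V is a dominant seventh chord.
That chord is spelled Eb-G-Bb-Db.
The figured bass 65 indicates first inversion, placing the third (G) in the bass: G-Bb-Db-Eb.

G Bb Db Eb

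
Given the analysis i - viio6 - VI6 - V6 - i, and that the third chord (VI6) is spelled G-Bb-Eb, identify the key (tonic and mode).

G minor

The anchor chord is a major triad on Eb, labeled VI6.
Counting down 5 scale steps from Eb places the tonic on G; a major triad on degree 6 is diatonic only in minor.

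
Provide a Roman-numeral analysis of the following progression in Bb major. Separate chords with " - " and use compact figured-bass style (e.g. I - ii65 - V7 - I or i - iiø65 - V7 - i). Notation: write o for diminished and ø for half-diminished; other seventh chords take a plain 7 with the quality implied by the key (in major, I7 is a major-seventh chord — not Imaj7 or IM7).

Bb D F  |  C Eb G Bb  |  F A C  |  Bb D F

I - ii7 - V - I

Bb-D-F: root Bb is the tonic; major triad there is I.
C-Eb-G-Bb: root C is the supertonic; minor seventh chord there is ii7.
F-A-C has root F, degree 5 in Bb major, so V.
Bb-D-F: major triad on Bb = scale degree 1 → I.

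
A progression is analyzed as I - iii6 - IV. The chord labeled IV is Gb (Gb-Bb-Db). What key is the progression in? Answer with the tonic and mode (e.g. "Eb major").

IV is given as Gb-Bb-Db — a major triad with root Gb.
If Gb is scale degree 4 and the mode makes that degree carry a major triad, the tonic is Db and the mode is major.

Db major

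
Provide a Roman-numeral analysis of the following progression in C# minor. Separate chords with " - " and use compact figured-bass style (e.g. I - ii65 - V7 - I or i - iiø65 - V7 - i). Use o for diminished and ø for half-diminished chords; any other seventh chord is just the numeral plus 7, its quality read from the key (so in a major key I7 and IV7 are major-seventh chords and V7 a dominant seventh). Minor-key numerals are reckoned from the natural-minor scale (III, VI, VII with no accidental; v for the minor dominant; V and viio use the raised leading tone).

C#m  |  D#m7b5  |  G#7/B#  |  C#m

i - iiø7 - V65 - i

C#m has root C#, degree 1 in C# minor, so i.
D#m7b5 has root D#, degree 2 in C# minor, so iiø7.
G#7/B#: root G# is the dominant; dominant seventh chord there is V65.
C#m: root C# is the tonic; minor triad there is i.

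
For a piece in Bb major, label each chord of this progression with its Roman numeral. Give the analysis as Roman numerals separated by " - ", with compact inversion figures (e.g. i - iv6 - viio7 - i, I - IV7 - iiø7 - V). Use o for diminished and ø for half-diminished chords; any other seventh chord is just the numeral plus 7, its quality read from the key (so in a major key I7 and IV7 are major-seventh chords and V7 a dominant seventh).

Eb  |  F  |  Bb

IV - V - I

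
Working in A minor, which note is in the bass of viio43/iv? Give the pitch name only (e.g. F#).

G

The applied chord viio43/iv is rooted on C#: C#-E-G-Bb.
The figure 43 means second inversion — the fifth is in the bass.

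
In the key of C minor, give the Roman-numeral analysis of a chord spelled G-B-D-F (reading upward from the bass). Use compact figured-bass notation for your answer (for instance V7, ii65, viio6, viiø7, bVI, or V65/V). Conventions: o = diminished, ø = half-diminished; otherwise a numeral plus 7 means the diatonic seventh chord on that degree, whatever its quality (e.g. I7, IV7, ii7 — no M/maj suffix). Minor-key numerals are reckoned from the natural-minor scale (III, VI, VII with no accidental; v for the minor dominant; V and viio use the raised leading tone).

V7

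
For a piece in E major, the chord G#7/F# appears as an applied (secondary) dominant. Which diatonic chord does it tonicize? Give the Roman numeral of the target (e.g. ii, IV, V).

The chord is a dominant seventh chord on G#.
A dominant resolves down a perfect fifth: G# → C#. In E major, C# is scale degree 6, i.e. vi.

vi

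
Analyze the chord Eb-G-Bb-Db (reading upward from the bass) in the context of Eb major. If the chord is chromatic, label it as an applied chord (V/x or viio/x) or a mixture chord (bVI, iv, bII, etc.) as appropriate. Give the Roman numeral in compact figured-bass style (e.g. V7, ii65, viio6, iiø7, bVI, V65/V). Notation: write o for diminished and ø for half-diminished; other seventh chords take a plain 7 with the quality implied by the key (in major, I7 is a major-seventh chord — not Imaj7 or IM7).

Stacked in thirds the chord is Eb-G-Bb-Db: a dominant seventh chord on Eb.
Eb is not a diatonic chord root with this quality in Eb major, but it lies a perfect fifth above Ab (IV), so the chord functions as an applied dominant of IV.

V7/IV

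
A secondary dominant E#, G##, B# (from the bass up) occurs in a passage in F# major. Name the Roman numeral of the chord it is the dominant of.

The chord is a major triad on E#.
A dominant resolves down a perfect fifth: E# → A#. In F# major, A# is scale degree 3, i.e. iii.

iii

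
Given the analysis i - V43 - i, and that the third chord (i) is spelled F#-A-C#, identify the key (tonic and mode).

The anchor chord is a minor triad on F#, labeled i.
If F# is scale degree 1 and the mode makes that degree carry a minor triad, the tonic is F# and the mode is minor.

F# minor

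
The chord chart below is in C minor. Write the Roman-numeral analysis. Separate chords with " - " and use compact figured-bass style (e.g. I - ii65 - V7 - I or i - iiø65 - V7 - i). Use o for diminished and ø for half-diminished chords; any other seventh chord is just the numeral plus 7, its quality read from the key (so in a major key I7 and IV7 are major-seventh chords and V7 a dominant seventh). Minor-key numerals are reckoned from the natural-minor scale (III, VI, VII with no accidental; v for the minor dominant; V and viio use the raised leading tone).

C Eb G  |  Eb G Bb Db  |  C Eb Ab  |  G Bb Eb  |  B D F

i - V7/VI - VI6 - III6 - viio

C-Eb-G has root C, degree 1 in C minor, so i.
Eb-G-Bb-Db: chromatic; Eb is V of VI, so V7/VI.
C-Eb-Ab: major triad on Ab = scale degree 6 → VI6.
G-Bb-Eb: major triad on Eb = scale degree 3 → III6.
B-D-F has root B, degree 7 in C minor, so viio.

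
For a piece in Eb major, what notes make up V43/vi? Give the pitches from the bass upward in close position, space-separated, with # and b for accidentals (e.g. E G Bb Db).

D F G B

V43/vi is a secondary dominant — the dominant seventh of vi. vi in Eb major is C, so the applied chord's root is G, a perfect fifth above.
Building a dominant seventh chord on G gives G-B-D-F.
The figured bass 43 indicates second inversion, placing the fifth (D) in the bass: D-F-G-B.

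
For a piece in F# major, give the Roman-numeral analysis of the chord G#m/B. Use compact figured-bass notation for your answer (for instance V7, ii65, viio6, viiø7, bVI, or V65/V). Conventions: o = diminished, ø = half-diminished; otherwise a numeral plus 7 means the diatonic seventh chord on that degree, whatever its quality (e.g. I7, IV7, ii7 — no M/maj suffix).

Stacked in thirds the chord is G#-B-D#: a minor triad on G#.
G# is scale degree 2 in F# major, and a minor triad on that degree is written ii.
With B in the bass the chord is in first inversion, so the figured bass is 6.

ii6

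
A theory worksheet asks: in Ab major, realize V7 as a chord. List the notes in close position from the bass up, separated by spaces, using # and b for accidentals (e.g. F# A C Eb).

The numeral's case and figure indicate a dominant seventh chord. In Ab major its root, the fifth degree, is Eb.
Stacking thirds from Eb gives Eb-G-Bb-Db.

Eb G Bb Db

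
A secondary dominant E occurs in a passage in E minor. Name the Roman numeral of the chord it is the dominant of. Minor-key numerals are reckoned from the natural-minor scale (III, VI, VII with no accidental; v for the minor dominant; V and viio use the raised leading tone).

iv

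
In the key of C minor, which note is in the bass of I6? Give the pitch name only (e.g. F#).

E

I in C minor has root C; the chord is C-E-G.
The figure 6 means first inversion — the third is in the bass.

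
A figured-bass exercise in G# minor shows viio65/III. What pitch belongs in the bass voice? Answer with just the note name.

C#

The applied chord viio65/III is rooted on A#: A#-C#-E-G.
The figure 65 means first inversion — the third is in the bass.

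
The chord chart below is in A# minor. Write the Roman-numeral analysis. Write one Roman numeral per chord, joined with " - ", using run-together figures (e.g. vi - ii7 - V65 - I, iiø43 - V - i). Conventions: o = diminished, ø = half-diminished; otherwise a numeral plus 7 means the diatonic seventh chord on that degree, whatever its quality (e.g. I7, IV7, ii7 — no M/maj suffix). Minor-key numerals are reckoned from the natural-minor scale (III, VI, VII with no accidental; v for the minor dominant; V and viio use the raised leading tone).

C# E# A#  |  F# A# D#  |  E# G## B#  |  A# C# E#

i6 - iv6 - V - i

C#-E#-A#: root A# is the tonic; minor triad there is i6.
F#-A#-D#: minor triad on D# = scale degree 4 → iv6.
E#-G##-B# has root E#, degree 5 in A# minor, so V.
A#-C#-E#: minor triad on A# = scale degree 1 → i.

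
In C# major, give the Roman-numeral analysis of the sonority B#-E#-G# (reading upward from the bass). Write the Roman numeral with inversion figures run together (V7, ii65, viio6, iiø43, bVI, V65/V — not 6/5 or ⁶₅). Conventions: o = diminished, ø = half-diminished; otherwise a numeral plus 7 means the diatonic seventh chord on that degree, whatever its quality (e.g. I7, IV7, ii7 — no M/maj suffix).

The pitches E#-G#-B# form a minor triad rooted on E#.
In C# major, E# is the mediant; the diatonic minor triad there is iii.
With B# in the bass the chord is in second inversion, so the figured bass is 64.

iii64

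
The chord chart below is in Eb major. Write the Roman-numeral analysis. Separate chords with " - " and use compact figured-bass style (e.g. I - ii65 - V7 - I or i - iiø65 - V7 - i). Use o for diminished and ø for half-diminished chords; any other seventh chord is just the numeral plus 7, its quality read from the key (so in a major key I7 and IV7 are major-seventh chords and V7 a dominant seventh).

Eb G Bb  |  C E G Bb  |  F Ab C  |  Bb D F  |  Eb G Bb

Eb-G-Bb: root Eb is the tonic; major triad there is I.
C-E-G-Bb: chromatic; C is V of ii, so V7/ii.
F-Ab-C has root F, degree 2 in Eb major, so ii.
Bb-D-F: major triad on Bb = scale degree 5 → V.
Eb-G-Bb: root Eb is the tonic; major triad there is I.

I - V7/ii - ii - V - I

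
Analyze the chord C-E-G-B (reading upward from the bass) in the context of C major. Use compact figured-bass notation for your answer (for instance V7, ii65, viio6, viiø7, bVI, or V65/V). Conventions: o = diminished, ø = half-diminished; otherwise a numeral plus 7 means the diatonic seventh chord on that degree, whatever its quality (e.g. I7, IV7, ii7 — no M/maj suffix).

The pitches C-E-G-B form a major seventh chord rooted on C.
In C major, C is the tonic; the diatonic major seventh chord there is I7.

I7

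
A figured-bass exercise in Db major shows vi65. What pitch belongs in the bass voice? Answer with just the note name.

Db

vi in Db major has root Bb; the chord is Bb-Db-F-Ab.
The figure 65 means first inversion — the third is in the bass.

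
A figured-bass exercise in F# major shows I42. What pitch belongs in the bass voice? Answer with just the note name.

E#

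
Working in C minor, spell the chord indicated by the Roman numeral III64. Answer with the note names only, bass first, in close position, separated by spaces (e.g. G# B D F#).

Bb Eb G

In C minor, the third degree is Eb, and the diatonic chord built there is a major triad.
That chord is spelled Eb-G-Bb.
The figured bass 64 indicates second inversion, placing the fifth (Bb) in the bass: Bb-Eb-G.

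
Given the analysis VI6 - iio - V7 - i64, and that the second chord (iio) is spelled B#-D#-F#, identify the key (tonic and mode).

A# minor

The chord B#dim is a diminished triad rooted on B#; its label is iio.
If B# is scale degree 2 and the mode makes that degree carry a diminished triad, the tonic is A# and the mode is minor.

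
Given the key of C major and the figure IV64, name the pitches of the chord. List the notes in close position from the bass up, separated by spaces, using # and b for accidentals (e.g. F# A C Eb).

The numeral's case and figure indicate a major triad. In C major its root, the subdominant, is F.
Stacking thirds from F gives F-A-C.
The figured bass 64 indicates second inversion, placing the fifth (C) in the bass: C-F-A.

C F A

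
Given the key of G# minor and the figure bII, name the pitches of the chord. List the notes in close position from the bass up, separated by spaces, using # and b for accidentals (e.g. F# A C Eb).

A C# E

Scale degree 2 in G# minor is A#; lowering it a half step gives A. bII is the Neapolitan chord — a major triad on the lowered second degree.
So the chord is A-C#-E, a major triad.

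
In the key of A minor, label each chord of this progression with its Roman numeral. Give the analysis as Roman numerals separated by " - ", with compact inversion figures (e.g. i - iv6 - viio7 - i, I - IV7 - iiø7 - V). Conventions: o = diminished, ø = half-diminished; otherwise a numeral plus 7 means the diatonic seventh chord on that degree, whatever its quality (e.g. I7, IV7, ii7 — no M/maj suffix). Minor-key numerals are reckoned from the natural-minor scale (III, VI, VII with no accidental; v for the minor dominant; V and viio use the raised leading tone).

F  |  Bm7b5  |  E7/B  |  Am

VI - iiø7 - V43 - i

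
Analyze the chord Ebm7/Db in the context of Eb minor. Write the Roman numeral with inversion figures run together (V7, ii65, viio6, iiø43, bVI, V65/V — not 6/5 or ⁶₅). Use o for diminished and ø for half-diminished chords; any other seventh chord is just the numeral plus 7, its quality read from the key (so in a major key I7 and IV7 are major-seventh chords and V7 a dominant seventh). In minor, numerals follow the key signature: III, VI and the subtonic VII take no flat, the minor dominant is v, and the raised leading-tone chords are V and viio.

i42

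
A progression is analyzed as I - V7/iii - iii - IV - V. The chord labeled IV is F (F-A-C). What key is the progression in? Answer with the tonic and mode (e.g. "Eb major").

The chord F is a major triad rooted on F; its label is IV.
If F is scale degree 4 and the mode makes that degree carry a major triad, the tonic is C and the mode is major.

C major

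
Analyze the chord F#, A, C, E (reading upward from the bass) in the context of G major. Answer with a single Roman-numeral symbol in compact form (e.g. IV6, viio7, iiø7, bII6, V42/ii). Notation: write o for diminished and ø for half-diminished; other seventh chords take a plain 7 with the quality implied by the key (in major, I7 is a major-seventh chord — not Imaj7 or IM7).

viiø7

The pitches F#-A-C-E form a half-diminished seventh chord rooted on F#.
In G major, F# is the leading tone; the diatonic half-diminished seventh chord there is viiø7.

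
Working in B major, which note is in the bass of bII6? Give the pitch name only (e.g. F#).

E

bII in B major has root C; the chord is C-E-G.
The figure 6 means first inversion — the third is in the bass.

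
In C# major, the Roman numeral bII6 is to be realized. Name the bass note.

F#

bII in C# major has root D; the chord is D-F#-A.
The figure 6 means first inversion — the third is in the bass.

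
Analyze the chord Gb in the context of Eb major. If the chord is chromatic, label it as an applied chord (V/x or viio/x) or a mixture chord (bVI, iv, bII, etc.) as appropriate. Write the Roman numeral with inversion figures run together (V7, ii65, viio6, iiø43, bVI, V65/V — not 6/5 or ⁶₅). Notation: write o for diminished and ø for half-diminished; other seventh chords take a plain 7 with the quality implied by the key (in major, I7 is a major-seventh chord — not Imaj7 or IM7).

The pitches Gb-Bb-Db form a major triad rooted on Gb.
Gb is the lowered third degree of Eb major (diatonic 3 would be G). This is a major triad on the lowered third degree, borrowed from the parallel minor.

bIII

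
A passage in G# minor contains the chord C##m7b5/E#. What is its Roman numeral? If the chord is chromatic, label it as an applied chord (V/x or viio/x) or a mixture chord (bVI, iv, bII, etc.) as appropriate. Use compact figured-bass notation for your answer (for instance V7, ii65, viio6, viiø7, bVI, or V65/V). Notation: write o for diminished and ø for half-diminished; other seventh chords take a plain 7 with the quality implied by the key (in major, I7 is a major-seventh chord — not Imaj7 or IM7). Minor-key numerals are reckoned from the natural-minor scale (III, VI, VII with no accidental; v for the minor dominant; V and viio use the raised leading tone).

The pitches C##-E#-G#-B# form a half-diminished seventh chord rooted on C##.
C## sits a half step below D# (V in G# minor); a diminished chord there is the applied leading-tone chord of V.
With E# in the bass the chord is in first inversion, so the figured bass is 65.

viiø65/V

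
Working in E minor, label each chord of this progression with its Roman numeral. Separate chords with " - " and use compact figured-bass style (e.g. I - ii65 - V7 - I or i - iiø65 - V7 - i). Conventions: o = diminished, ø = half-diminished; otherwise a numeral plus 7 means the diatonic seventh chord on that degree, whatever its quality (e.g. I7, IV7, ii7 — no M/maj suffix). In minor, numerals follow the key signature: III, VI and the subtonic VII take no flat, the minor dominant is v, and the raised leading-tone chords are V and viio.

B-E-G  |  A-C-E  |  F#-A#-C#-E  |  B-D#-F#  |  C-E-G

i64 - iv - V7/V - V - VI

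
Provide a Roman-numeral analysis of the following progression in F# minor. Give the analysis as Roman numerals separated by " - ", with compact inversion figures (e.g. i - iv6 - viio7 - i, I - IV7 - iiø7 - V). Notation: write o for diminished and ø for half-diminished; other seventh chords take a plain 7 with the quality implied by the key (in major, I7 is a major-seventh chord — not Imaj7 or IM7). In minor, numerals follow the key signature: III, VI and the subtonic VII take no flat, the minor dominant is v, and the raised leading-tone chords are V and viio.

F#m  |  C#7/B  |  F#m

i - V42 - i

F#m has root F#, degree 1 in F# minor, so i.
C#7/B: root C# is the dominant; dominant seventh chord there is V42.
F#m: minor triad on F# = scale degree 1 → i.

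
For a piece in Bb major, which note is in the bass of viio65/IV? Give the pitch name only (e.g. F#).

The applied chord viio65/IV is rooted on D: D-F-Ab-Cb.
The figure 65 means first inversion — the third is in the bass.

F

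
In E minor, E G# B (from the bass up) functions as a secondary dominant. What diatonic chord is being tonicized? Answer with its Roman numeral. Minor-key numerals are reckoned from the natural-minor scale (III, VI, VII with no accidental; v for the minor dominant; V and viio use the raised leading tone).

iv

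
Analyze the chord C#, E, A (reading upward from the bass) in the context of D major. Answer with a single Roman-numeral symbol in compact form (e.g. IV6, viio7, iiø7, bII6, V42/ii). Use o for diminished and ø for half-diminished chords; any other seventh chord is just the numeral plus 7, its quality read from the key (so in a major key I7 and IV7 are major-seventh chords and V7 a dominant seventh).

V6

Stacked in thirds the chord is A-C#-E: a major triad on A.
In D major, A is the dominant; the diatonic major triad there is V.
With C# in the bass the chord is in first inversion, so the figured bass is 6.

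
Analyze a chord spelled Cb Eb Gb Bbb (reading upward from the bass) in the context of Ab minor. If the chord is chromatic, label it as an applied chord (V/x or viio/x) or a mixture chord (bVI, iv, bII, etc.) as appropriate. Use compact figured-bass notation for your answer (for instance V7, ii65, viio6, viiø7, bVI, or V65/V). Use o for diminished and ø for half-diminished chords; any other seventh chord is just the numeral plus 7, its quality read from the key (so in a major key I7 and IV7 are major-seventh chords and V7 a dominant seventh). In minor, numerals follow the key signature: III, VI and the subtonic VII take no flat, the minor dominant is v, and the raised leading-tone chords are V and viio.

The pitches Cb-Eb-Gb-Bbb form a dominant seventh chord rooted on Cb.
Cb is not a diatonic chord root with this quality in Ab minor, but it lies a perfect fifth above Fb (VI), so the chord functions as an applied dominant of VI.

V7/VI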